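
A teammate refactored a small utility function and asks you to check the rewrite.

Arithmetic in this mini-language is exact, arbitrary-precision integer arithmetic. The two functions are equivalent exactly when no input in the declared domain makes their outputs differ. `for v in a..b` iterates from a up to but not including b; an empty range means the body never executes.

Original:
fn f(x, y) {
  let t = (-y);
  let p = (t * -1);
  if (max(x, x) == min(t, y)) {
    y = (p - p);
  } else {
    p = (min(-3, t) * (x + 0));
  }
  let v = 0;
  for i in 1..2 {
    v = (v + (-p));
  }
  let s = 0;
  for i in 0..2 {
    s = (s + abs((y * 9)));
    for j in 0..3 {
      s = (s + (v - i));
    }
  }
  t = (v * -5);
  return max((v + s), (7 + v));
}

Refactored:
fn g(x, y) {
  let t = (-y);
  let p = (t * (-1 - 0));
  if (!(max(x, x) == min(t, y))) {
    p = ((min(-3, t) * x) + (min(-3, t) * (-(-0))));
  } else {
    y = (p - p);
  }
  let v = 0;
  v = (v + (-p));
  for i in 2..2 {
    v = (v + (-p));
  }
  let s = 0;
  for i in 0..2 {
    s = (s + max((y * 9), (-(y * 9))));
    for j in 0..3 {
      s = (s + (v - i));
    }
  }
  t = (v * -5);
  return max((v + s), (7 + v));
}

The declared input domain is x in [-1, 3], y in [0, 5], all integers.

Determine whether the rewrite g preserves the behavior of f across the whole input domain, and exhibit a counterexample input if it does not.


Behavior is preserved: although min/max/abs usage differs, and loop structure differs, and boolean connective usage differs, and constant usage differs, and arithmetic usage differs, and statement counts differ, the outputs never diverge.
Spot check at x=-1, y=0 — f: t := 0 | p := 0 | (max(x, x) == min(t, y)): false | p := 3 | v := 0 | iter i=1: | v := -3 | s := 0 | iter i=0: | s := 0 | iter j=0: | s := -3 | iter j=1: | s := -6 | iter j=2: | s := -9 | iter i=1: | s := -9 | iter j=0: | s := -13 | iter j=1: | s := -17 | iter j=2: | s := -21 | t := 15 | result 4. g: t := 0 | p := 0 | (!(max(x, x) == min(t, y))): true | p := 3 | v := 0 | v := -3 | loop over i: empty range | s := 0 | iter i=0: | s := 0 | iter j=0: | s := -3 | iter j=1: | s := -6 | iter j=2: | s := -9 | iter i=1: | s := -9 | iter j=0: | s := -13 | iter j=1: | s := -17 | iter j=2: | s := -21 | t := 15 | result 4. Both give 4.
Every one of the 30 inputs gives matching results.
verdict: equivalent


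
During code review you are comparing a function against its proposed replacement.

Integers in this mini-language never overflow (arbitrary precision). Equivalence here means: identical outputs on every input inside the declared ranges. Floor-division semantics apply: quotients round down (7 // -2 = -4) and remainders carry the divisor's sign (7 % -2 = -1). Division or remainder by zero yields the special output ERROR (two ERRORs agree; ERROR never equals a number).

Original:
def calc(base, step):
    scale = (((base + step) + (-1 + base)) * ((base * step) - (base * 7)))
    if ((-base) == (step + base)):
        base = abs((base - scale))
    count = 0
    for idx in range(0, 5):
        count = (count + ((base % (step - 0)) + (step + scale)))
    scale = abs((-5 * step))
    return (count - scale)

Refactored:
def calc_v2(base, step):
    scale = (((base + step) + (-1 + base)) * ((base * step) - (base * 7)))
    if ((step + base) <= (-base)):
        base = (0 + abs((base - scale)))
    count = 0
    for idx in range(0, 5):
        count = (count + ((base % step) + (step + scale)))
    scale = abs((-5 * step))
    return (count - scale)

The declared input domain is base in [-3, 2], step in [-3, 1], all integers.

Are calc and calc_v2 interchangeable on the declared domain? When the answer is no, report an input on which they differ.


The rewrite breaks on base=-3, step=-2, where the results are -1240 and -1235.
calc: scale=-243, then ((-base) == (step + base)) is false, then count=0, then (idx=0), then count=-246, then (idx=1), then count=-492, then (idx=2), then count=-738, then (idx=3), then count=-984, then (idx=4), then count=-1230, then scale=10, then returns -1240
calc_v2: scale=-243, then ((step + base) <= (-base)) is true, then base=240, then count=0, then (idx=0), then count=-245, then (idx=1), then count=-490, then (idx=2), then count=-735, then (idx=3), then count=-980, then (idx=4), then count=-1225, then scale=10, then returns -1235
verdict: not equivalent; witness: base=-3, step=-2


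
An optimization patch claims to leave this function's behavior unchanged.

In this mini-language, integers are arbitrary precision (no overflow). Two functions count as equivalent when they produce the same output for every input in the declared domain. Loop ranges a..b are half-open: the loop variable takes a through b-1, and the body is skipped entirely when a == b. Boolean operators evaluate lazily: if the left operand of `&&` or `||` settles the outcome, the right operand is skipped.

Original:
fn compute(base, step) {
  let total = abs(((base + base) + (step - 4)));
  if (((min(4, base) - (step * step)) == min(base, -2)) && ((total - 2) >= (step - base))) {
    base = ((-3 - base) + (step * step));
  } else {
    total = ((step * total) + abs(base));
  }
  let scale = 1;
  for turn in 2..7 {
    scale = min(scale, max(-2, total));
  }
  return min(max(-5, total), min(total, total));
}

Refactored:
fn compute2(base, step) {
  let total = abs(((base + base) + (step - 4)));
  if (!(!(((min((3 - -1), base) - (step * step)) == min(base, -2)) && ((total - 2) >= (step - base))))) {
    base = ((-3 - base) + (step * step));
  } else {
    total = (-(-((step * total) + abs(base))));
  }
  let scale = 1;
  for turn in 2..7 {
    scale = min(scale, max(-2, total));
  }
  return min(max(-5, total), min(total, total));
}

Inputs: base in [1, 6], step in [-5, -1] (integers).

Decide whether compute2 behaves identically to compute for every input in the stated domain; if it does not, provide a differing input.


Differences: constant usage differs, and arithmetic usage differs, and boolean connective usage differs — yet all 30 inputs agree.
verdict: equivalent


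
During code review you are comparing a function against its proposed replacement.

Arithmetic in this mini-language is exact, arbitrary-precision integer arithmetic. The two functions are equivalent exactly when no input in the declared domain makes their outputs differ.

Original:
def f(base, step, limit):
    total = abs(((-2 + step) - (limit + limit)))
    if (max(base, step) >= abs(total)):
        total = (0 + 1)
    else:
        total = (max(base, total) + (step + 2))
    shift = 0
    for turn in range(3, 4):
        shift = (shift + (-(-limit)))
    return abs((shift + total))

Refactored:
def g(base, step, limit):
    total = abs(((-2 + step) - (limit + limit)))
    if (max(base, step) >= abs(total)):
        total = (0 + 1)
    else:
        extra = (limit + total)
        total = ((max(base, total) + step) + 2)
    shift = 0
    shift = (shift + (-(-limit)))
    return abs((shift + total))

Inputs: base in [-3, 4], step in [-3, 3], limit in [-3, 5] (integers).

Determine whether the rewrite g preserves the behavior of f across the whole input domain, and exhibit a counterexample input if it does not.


Equivalent. Beyond behavior-preserving changes, the revision adds an assignment to `extra` whose value nothing reads.
Across all 504 domain points the two functions coincide.
One worked example (base=0, step=-2, limit=3) — f: total becomes 10; next (max(base, step) >= abs(total)) evaluates to false; next total becomes 10; next shift becomes 0; next at turn=3:; next shift becomes 3; next final value 13; g: total becomes 10; next (max(base, step) >= abs(total)) evaluates to false; next extra becomes 13; next total becomes 10; next shift becomes 0; next shift becomes 3; next final value 13; agreement on 13.
verdict: equivalent


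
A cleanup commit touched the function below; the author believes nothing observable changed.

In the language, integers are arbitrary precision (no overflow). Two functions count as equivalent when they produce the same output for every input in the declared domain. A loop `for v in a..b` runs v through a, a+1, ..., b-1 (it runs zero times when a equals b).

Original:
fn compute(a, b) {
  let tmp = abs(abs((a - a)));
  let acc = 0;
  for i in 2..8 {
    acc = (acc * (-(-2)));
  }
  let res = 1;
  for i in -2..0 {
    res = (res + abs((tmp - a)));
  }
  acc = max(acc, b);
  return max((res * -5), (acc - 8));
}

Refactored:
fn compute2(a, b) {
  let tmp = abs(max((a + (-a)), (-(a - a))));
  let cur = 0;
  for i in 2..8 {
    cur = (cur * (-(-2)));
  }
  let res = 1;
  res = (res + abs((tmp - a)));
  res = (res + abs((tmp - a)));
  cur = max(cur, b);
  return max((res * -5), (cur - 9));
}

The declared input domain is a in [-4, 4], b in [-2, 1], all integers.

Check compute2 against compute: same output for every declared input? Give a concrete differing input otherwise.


On input a=-4, b=-2, compute returns -8 while compute2 returns -9.
verdict: not equivalent; witness: a=-4, b=-2


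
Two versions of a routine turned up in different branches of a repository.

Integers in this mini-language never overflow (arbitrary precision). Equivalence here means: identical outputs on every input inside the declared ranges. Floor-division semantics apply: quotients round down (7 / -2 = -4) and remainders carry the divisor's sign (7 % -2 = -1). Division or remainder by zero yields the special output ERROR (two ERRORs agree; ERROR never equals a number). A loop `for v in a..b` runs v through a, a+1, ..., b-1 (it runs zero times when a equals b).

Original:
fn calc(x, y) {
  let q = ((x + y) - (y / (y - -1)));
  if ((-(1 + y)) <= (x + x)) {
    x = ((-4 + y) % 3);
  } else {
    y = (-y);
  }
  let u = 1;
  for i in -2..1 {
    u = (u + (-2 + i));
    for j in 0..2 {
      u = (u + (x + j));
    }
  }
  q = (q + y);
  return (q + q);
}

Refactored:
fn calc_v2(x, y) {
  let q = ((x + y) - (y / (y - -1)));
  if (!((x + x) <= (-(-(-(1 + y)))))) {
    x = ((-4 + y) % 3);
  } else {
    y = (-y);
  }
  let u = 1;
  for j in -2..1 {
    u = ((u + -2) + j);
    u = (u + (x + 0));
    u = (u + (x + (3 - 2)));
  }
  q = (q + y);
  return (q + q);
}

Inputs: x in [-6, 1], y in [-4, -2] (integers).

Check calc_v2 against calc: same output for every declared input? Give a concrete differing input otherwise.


Not equivalent: x=1, y=-3 separates them (-12 vs 0).
calc: q := -3 | ((-(1 + y)) <= (x + x)): true | x := 2 | u := 1 | iter i=-2: | u := -3 | iter j=0: | u := -1 | iter j=1: | u := 2 | iter i=-1: | u := -1 | iter j=0: | u := 1 | iter j=1: | u := 4 | iter i=0: | u := 2 | iter j=0: | u := 4 | iter j=1: | u := 7 | q := -6 | result -12
calc_v2: q := -3 | (!((x + x) <= (-(-(-(1 + y)))))): false | y := 3 | u := 1 | iter j=-2: | u := -3 | u := -2 | u := 0 | iter j=-1: | u := -3 | u := -2 | u := 0 | iter j=0: | u := -2 | u := -1 | u := 1 | q := 0 | result 0
verdict: not equivalent; witness: x=1, y=-3


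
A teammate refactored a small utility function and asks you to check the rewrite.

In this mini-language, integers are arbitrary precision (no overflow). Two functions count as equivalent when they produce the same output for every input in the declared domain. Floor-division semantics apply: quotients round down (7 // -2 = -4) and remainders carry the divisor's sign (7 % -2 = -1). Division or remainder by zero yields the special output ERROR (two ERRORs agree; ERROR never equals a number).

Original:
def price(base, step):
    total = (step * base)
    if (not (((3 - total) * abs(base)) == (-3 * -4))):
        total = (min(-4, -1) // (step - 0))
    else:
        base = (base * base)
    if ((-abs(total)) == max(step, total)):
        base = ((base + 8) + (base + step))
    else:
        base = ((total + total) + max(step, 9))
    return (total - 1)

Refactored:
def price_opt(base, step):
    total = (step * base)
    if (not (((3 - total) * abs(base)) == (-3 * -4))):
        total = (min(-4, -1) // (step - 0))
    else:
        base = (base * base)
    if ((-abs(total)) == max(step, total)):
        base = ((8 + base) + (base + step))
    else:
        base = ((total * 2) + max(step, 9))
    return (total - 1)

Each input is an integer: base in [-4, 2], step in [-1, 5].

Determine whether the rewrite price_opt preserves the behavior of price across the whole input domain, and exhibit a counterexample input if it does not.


The two are interchangeable: constant usage differs; and arithmetic usage differs, and every declared input agrees.
One worked example (base=-2, step=3) — price: total=-6, then (not (((3 - total) * abs(base)) == (-3 * -4))) is true, then total=-2, then ((-abs(total)) == max(step, total)) is false, then base=5, then returns -3; price_opt: total=-6, then (not (((3 - total) * abs(base)) == (-3 * -4))) is true, then total=-2, then ((-abs(total)) == max(step, total)) is false, then base=5, then returns -3; agreement on -3.
Across all 49 domain points the two functions coincide.
verdict: equivalent


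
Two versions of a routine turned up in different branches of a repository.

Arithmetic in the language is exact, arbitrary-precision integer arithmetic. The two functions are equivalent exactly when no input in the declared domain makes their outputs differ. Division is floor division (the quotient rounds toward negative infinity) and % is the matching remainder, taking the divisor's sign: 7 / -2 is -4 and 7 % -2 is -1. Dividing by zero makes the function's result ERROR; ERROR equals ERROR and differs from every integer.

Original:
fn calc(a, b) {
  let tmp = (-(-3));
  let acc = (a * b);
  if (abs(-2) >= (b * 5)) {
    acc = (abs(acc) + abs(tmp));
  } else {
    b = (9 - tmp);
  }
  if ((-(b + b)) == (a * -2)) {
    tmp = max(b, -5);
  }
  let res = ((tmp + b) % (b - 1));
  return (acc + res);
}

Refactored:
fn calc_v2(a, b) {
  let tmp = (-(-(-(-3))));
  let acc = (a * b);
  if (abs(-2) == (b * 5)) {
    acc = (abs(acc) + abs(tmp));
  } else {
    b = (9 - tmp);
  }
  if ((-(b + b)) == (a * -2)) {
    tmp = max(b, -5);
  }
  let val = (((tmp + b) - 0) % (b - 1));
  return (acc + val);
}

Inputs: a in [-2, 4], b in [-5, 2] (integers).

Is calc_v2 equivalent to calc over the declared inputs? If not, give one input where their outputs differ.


These are not equivalent — on a=-2, b=-5 the outputs split (11 vs 14).
calc: tmp := 3 | acc := 10 | (abs(-2) >= (b * 5)): true | acc := 13 | ((-(b + b)) == (a * -2)): false | res := -2 | result 11
calc_v2: tmp := 3 | acc := 10 | (abs(-2) == (b * 5)): false | b := 6 | ((-(b + b)) == (a * -2)): false | val := 4 | result 14
verdict: not equivalent; witness: a=-2, b=-5


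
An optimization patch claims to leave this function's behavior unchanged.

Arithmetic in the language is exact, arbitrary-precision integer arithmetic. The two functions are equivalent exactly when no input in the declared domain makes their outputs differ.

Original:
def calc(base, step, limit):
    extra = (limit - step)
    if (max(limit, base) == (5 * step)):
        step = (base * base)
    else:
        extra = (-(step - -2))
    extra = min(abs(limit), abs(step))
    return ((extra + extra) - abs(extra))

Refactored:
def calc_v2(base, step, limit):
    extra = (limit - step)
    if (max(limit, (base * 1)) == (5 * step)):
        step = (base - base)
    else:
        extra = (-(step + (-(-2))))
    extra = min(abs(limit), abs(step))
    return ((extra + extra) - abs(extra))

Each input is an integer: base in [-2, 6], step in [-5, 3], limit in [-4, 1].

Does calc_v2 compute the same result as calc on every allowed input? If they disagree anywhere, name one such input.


Try base=5, step=1, limit=-4.
calc: extra = -5; (max(limit, base) == (5 * step)) -> true; step = 25; extra = 4; return 4
calc_v2: extra = -5; (max(limit, (base * 1)) == (5 * step)) -> true; step = 0; extra = 0; return 0
4 vs 0 — the two versions disagree here.
verdict: not equivalent; witness: base=5, step=1, limit=-4


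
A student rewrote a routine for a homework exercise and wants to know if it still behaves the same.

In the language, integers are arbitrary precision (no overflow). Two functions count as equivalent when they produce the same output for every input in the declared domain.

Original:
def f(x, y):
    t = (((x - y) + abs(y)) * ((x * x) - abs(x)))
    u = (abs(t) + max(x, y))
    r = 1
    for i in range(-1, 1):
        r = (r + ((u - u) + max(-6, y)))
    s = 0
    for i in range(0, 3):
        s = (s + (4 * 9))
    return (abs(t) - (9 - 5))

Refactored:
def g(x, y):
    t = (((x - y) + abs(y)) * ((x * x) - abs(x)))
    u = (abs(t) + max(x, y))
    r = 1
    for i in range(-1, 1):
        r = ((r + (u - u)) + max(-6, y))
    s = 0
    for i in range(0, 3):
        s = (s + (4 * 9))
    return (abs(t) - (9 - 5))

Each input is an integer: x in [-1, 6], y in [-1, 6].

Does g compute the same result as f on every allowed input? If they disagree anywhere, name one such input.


Behavior is preserved: although same computation, different form, the outputs never diverge.
Spot check at x=0, y=5 — f: t = 0; u = 5; r = 1; [i=-1]; r = 6; [i=0]; r = 11; s = 0; [i=0]; s = 36; [i=1]; s = 72; [i=2]; s = 108; return -4. g: t = 0; u = 5; r = 1; [i=-1]; r = 6; [i=0]; r = 11; s = 0; [i=0]; s = 36; [i=1]; s = 72; [i=2]; s = 108; return -4. Both give -4.
Across all 64 domain points the two functions coincide.
verdict: equivalent


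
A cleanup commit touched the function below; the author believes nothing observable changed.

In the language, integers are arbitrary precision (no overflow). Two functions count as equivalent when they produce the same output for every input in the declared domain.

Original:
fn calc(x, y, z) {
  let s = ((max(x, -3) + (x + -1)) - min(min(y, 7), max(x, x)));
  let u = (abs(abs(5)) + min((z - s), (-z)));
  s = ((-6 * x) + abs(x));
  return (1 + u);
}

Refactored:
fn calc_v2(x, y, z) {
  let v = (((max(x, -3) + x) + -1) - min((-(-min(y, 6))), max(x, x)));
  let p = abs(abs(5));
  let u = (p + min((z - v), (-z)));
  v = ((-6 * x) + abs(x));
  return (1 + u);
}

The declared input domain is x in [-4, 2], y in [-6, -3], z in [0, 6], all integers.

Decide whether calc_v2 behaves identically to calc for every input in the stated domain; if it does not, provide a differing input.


The edit looks behavioral (`7` became `6`), but over these ranges it never changes the outcome; all 196 inputs agree.
verdict: equivalent


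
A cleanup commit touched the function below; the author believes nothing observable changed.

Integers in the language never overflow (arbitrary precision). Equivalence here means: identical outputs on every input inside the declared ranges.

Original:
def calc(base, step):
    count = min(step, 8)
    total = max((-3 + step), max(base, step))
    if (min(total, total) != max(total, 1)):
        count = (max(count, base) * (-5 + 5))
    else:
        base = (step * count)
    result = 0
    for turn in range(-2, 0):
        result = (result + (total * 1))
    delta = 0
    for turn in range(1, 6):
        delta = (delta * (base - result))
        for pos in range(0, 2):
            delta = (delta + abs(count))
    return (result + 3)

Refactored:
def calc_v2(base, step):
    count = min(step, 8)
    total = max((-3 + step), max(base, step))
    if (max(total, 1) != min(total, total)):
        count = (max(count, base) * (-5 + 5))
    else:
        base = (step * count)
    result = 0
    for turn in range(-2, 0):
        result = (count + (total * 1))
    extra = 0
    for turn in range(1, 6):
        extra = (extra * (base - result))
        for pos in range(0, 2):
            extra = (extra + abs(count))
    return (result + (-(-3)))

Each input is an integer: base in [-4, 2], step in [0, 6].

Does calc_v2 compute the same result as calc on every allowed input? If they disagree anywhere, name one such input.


Take base=1, step=0.
calc: count=0, then total=1, then (min(total, total) != max(total, 1)) is false, then base=0, then result=0, then (turn=-2), then result=1, then (turn=-1), then result=2, then delta=0, then (turn=1), then delta=0, then (pos=0), then delta=0, then (pos=1), then delta=0, then (turn=2), then delta=0, then (pos=0), then delta=0, then (pos=1), then delta=0, then (turn=3), then delta=0, then (pos=0), then delta=0, then (pos=1), then delta=0, then (turn=4), then delta=0, then (pos=0), then delta=0, then (pos=1), then delta=0, then (turn=5), then delta=0, then (pos=0), then delta=0, then (pos=1), then delta=0, then returns 5
calc_v2: count=0, then total=1, then (max(total, 1) != min(total, total)) is false, then base=0, then result=0, then (turn=-2), then result=1, then (turn=-1), then result=1, then extra=0, then (turn=1), then extra=0, then (pos=0), then extra=0, then (pos=1), then extra=0, then (turn=2), then extra=0, then (pos=0), then extra=0, then (pos=1), then extra=0, then (turn=3), then extra=0, then (pos=0), then extra=0, then (pos=1), then extra=0, then (turn=4), then extra=0, then (pos=0), then extra=0, then (pos=1), then extra=0, then (turn=5), then extra=0, then (pos=0), then extra=0, then (pos=1), then extra=0, then returns 4
5 != 4, so the rewrite changes behavior.
verdict: not equivalent; witness: base=1, step=0


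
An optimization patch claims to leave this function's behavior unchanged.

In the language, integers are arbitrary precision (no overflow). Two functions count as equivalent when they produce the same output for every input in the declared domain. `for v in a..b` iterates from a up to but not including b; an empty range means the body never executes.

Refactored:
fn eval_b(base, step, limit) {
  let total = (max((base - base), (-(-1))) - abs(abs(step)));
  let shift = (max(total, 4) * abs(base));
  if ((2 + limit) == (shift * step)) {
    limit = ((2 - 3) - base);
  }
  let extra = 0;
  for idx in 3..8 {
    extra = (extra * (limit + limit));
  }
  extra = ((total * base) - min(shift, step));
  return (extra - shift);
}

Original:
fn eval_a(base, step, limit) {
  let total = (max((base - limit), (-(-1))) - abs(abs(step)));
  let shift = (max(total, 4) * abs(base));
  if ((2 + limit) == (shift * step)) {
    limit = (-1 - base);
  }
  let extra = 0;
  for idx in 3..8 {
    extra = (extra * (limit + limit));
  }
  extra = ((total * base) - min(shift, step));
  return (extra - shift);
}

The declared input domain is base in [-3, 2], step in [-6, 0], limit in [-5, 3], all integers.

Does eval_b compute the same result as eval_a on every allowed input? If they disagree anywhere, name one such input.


On input base=-3, step=-6, limit=-5, eval_a returns 6 while eval_b returns 9.
verdict: not equivalent; witness: base=-3, step=-6, limit=-5


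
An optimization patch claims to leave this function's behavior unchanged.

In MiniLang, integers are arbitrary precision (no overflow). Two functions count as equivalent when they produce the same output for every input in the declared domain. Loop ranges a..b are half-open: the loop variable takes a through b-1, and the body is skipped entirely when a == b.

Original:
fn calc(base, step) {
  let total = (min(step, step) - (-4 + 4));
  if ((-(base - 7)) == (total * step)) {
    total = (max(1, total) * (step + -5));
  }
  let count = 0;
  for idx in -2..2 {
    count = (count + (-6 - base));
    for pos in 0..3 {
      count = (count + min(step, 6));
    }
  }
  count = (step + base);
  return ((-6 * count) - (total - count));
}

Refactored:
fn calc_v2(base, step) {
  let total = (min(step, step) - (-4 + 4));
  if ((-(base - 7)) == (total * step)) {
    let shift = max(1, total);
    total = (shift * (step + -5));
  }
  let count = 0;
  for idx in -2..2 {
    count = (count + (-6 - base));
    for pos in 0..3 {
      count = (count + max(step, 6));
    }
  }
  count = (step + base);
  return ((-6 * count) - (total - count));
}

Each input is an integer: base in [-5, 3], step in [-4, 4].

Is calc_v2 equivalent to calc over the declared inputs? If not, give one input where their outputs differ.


The suspicious edit (`min(step, 6)` became `max(step, 6)`) never changes the result for any input inside the declared domain.
One worked example (base=1, step=3) — calc: total := 3 | ((-(base - 7)) == (total * step)): false | count := 0 | iter idx=-2: | count := -7 | iter pos=0: | count := -4 | iter pos=1: | count := -1 | iter pos=2: | count := 2 | iter idx=-1: | count := -5 | iter pos=0: | count := -2 | iter pos=1: | count := 1 | iter pos=2: | count := 4 | iter idx=0: | count := -3 | iter pos=0: | count := 0 | iter pos=1: | count := 3 | iter pos=2: | count := 6 | iter idx=1: | count := -1 | iter pos=0: | count := 2 | iter pos=1: | count := 5 | iter pos=2: | count := 8 | count := 4 | result -23; calc_v2: total := 3 | ((-(base - 7)) == (total * step)): false | count := 0 | iter idx=-2: | count := -7 | iter pos=0: | count := -1 | iter pos=1: | count := 5 | iter pos=2: | count := 11 | iter idx=-1: | count := 4 | iter pos=0: | count := 10 | iter pos=1: | count := 16 | iter pos=2: | count := 22 | iter idx=0: | count := 15 | iter pos=0: | count := 21 | iter pos=1: | count := 27 | iter pos=2: | count := 33 | iter idx=1: | count := 26 | iter pos=0: | count := 32 | iter pos=1: | count := 38 | iter pos=2: | count := 44 | count := 4 | result -23; agreement on -23.
Checked all 81 inputs in the declared domain: the outputs agree on every one.
verdict: equivalent


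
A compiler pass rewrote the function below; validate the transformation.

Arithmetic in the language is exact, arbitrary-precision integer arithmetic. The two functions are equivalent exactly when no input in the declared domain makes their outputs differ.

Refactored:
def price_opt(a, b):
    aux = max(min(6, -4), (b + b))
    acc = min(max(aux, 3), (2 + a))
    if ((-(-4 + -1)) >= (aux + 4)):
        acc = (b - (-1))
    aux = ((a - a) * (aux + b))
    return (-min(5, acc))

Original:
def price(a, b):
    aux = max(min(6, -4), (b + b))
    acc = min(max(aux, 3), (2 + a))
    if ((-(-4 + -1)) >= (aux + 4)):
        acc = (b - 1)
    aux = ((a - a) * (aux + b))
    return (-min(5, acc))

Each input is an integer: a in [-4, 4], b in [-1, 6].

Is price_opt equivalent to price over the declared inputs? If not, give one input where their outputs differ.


Take a=-4, b=-1.
price: aux=-2, then acc=-2, then ((-(-4 + -1)) >= (aux + 4)) is true, then acc=-2, then aux=0, then returns 2
price_opt: aux=-2, then acc=-2, then ((-(-4 + -1)) >= (aux + 4)) is true, then acc=0, then aux=0, then returns 0
2 and 0 differ, so these are not the same function on this domain.
verdict: not equivalent; witness: a=-4, b=-1


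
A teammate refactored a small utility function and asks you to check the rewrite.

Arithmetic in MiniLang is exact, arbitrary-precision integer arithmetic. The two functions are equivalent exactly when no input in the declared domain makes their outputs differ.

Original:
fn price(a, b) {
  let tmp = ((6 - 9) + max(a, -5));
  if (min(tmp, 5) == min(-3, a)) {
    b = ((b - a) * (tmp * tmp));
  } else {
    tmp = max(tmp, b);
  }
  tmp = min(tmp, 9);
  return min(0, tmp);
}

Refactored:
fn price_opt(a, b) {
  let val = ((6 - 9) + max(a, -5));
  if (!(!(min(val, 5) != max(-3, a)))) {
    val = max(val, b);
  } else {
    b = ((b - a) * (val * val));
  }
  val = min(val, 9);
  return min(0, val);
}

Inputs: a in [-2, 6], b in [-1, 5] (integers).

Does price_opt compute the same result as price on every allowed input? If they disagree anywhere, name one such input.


Not equivalent: a=0, b=-1 separates them (-3 vs -1).
price: tmp becomes -3; next (min(tmp, 5) == min(-3, a)) evaluates to true; next b becomes -9; next tmp becomes -3; next final value -3
price_opt: val becomes -3; next (!(!(min(val, 5) != max(-3, a)))) evaluates to true; next val becomes -1; next val becomes -1; next final value -1
verdict: not equivalent; witness: a=0, b=-1


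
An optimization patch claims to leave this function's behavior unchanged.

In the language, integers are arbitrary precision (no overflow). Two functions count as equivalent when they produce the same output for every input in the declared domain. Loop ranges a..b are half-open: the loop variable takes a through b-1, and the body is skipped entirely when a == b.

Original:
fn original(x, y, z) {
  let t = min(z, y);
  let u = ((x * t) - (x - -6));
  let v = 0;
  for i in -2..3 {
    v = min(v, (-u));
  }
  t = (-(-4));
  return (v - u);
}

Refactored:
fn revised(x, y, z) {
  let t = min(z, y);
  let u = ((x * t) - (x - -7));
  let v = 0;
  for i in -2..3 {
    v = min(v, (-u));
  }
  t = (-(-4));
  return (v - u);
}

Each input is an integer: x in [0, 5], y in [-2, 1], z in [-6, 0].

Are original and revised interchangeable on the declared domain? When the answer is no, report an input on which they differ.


The rewrite breaks on x=0, y=-2, z=-6, where the results are 6 and 7.
original: t = -6; u = -6; v = 0; [i=-2]; v = 0; [i=-1]; v = 0; [i=0]; v = 0; [i=1]; v = 0; [i=2]; v = 0; t = 4; return 6
revised: t = -6; u = -7; v = 0; [i=-2]; v = 0; [i=-1]; v = 0; [i=0]; v = 0; [i=1]; v = 0; [i=2]; v = 0; t = 4; return 7
verdict: not equivalent; witness: x=0, y=-2, z=-6


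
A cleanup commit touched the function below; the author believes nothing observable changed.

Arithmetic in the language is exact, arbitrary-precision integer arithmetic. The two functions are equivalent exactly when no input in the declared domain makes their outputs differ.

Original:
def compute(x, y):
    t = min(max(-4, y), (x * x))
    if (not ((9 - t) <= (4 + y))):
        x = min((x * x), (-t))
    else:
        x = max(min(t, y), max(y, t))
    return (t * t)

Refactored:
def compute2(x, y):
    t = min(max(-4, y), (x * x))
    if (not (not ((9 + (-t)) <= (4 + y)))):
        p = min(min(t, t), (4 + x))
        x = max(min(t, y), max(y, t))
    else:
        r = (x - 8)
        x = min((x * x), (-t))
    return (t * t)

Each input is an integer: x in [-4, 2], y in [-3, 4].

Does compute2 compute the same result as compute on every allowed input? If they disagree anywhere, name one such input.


The two versions differ — the changes include boolean connective usage differs, local variable names differ, min/max/abs usage differs, constant usage differs, arithmetic usage differs, statement counts differ.
As a probe, take x=-4, y=2: compute runs t becomes 2; next (not ((9 - t) <= (4 + y))) evaluates to true; next x becomes -2; next final value 4; compute2 runs t becomes 2; next (not (not ((9 + (-t)) <= (4 + y)))) evaluates to false; next r becomes -12; next x becomes -2; next final value 4; both end at 4.
Checked all 56 inputs in the declared domain: the outputs agree on every one.
verdict: equivalent


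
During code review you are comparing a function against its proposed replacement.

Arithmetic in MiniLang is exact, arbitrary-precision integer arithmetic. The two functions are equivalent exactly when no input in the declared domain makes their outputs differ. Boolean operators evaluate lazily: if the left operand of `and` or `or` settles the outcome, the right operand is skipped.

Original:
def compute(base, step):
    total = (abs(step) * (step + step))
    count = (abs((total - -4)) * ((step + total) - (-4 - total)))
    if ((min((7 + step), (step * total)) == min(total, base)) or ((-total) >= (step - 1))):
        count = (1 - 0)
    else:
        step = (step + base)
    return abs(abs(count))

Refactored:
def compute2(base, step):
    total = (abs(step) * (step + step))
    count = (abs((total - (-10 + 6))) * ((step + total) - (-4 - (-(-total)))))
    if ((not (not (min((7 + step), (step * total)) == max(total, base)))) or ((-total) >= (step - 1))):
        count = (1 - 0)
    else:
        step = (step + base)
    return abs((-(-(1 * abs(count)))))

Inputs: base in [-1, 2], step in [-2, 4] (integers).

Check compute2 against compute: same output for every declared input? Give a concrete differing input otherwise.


Not equivalent: base=-1, step=1 separates them (54 vs 1).
compute: total=2, then count=54, then ((min((7 + step), (step * total)) == min(total, base)) or ((-total) >= (step - 1))) is false, then step=0, then returns 54
compute2: total=2, then count=54, then ((not (not (min((7 + step), (step * total)) == max(total, base)))) or ((-total) >= (step - 1))) is true, then count=1, then returns 1
verdict: not equivalent; witness: base=-1, step=1


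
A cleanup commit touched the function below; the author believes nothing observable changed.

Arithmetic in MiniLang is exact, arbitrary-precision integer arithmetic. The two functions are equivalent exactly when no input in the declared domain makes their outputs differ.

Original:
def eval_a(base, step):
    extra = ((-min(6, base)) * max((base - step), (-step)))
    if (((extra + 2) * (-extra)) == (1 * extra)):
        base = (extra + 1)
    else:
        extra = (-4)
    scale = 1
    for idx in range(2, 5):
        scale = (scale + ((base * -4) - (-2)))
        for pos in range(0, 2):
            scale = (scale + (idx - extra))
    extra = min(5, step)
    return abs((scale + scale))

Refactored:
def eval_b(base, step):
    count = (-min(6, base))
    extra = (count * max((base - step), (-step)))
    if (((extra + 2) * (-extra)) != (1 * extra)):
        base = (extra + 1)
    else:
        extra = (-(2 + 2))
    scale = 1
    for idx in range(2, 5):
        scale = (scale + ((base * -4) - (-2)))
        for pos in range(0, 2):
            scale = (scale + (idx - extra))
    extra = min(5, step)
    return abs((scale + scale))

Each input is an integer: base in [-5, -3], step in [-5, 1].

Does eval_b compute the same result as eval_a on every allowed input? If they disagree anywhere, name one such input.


Evaluate both at base=-5, step=-5.
eval_a: extra = 25; (((extra + 2) * (-extra)) == (1 * extra)) -> false; extra = -4; scale = 1; [idx=2]; scale = 23; [pos=0]; scale = 29; [pos=1]; scale = 35; [idx=3]; scale = 57; [pos=0]; scale = 64; [pos=1]; scale = 71; [idx=4]; scale = 93; [pos=0]; scale = 101; [pos=1]; scale = 109; extra = -5; return 218
eval_b: count = 5; extra = 25; (((extra + 2) * (-extra)) != (1 * extra)) -> true; base = 26; scale = 1; [idx=2]; scale = -101; [pos=0]; scale = -124; [pos=1]; scale = -147; [idx=3]; scale = -249; [pos=0]; scale = -271; [pos=1]; scale = -293; [idx=4]; scale = -395; [pos=0]; scale = -416; [pos=1]; scale = -437; extra = -5; return 874
218 and 874 differ, so these are not the same function on this domain.
verdict: not equivalent; witness: base=-5, step=-5


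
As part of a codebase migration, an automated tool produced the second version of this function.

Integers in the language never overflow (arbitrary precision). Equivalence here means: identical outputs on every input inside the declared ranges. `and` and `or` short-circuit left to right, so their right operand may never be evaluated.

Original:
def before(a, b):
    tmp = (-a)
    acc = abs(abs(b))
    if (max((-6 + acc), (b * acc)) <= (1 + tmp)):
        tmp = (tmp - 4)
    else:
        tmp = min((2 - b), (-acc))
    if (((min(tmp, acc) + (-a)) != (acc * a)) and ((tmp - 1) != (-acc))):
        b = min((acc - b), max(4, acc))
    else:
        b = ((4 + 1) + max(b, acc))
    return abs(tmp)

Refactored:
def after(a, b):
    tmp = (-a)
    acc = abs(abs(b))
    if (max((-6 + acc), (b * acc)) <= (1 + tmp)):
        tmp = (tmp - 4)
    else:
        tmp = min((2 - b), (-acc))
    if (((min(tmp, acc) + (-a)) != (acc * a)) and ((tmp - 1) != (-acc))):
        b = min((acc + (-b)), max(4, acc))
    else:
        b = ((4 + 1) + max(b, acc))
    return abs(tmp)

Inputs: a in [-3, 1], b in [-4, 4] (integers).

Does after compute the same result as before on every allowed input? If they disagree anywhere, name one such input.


Behavior is preserved: although arithmetic usage differs, the outputs never diverge.
Tracing a=-1, b=3: before: tmp becomes 1; next acc becomes 3; next (max((-6 + acc), (b * acc)) <= (1 + tmp)) evaluates to false; next tmp becomes -3; next (((min(tmp, acc) + (-a)) != (acc * a)) and ((tmp - 1) != (-acc))) evaluates to true; next b becomes 0; next final value 3 | after: tmp becomes 1; next acc becomes 3; next (max((-6 + acc), (b * acc)) <= (1 + tmp)) evaluates to false; next tmp becomes -3; next (((min(tmp, acc) + (-a)) != (acc * a)) and ((tmp - 1) != (-acc))) evaluates to true; next b becomes 0; next final value 3 — matching result 3.
Across all 45 domain points the two functions coincide.
verdict: equivalent


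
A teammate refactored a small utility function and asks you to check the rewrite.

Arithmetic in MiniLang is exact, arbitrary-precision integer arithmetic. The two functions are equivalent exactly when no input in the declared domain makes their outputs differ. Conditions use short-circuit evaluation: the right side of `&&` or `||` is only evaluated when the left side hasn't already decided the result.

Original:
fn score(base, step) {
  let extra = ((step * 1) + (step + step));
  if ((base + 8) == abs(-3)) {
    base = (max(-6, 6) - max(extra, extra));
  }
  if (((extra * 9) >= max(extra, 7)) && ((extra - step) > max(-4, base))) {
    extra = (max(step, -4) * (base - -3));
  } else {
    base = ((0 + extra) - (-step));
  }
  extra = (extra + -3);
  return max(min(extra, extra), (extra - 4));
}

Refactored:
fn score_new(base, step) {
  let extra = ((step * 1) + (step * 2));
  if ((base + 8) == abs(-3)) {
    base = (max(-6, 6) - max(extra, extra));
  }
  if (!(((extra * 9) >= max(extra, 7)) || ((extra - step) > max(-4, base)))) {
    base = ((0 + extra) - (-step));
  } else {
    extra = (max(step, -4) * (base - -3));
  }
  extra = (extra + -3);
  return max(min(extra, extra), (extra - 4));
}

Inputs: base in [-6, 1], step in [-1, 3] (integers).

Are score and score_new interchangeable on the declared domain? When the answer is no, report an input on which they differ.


These are not equivalent — on base=-6, step=-1 the outputs split (-6 vs 0).
score: extra becomes -3; next ((base + 8) == abs(-3)) evaluates to false; next (((extra * 9) >= max(extra, 7)) && ((extra - step) > max(-4, base))) evaluates to false; next base becomes -4; next extra becomes -6; next final value -6
score_new: extra becomes -3; next ((base + 8) == abs(-3)) evaluates to false; next (!(((extra * 9) >= max(extra, 7)) || ((extra - step) > max(-4, base)))) evaluates to false; next extra becomes 3; next extra becomes 0; next final value 0
verdict: not equivalent; witness: base=-6, step=-1


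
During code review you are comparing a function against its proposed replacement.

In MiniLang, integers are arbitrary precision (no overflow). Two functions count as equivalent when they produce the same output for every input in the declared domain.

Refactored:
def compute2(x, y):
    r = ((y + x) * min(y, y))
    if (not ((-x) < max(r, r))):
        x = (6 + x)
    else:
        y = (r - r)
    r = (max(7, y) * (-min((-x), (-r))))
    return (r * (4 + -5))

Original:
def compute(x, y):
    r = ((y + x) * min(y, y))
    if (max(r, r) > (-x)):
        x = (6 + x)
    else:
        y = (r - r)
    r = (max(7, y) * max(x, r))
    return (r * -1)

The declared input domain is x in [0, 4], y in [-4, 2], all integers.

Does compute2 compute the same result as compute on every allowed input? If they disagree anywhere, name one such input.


On input x=0, y=-2, compute returns -42 while compute2 returns -28.
verdict: not equivalent; witness: x=0, y=-2


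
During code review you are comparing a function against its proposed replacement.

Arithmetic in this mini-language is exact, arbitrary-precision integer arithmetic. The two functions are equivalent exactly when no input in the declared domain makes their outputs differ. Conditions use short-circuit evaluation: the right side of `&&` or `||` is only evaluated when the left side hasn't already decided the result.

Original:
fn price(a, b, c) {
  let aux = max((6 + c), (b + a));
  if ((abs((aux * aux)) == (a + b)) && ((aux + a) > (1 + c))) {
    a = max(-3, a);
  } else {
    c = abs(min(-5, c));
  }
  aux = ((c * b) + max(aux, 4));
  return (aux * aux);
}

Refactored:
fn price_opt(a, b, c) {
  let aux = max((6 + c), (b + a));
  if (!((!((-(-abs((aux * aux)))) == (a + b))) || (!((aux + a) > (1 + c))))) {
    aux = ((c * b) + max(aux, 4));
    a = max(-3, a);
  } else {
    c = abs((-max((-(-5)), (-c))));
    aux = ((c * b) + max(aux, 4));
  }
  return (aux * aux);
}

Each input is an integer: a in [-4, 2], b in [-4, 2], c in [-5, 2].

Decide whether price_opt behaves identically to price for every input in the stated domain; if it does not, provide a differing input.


The two versions differ — the changes include min/max/abs usage differs; also constant usage differs; also arithmetic usage differs; also statement counts differ; also boolean connective usage differs.
Tracing a=0, b=-2, c=-3: price: aux=3, then ((abs((aux * aux)) == (a + b)) && ((aux + a) > (1 + c))) is false, then c=5, then aux=-6, then returns 36 | price_opt: aux=3, then (!((!((-(-abs((aux * aux)))) == (a + b))) || (!((aux + a) > (1 + c))))) is false, then c=5, then aux=-6, then returns 36 — matching result 36.
Across all 392 domain points the two functions coincide.
verdict: equivalent
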